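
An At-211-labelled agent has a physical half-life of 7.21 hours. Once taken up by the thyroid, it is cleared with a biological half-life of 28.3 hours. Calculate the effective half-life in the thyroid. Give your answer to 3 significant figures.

5.75 hours

1/t_eff = 1/t_phys + 1/t_biol = 1/7.21 + 1/28.3 = 0.17403 per hour.
t_eff = 7.21 × 28.3 / (7.21 + 28.3) ≈ 5.7461 hours.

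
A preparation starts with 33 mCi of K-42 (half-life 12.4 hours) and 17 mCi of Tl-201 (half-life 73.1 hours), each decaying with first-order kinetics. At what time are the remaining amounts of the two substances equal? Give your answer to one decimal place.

Set 33·(1/2)^(t/12.4) = 17·(1/2)^(t/73.1).
Taking log₂: log₂(33/17) = t·(1/12.4 − 1/73.1).
log₂(1.9412) = 0.95693; 1/12.4 − 1/73.1 = 0.066965.
t = 0.95693 / 0.066965 ≈ 14.29 hours.

14.3 hours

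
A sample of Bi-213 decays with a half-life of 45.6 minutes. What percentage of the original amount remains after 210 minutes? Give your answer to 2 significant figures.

n = 210/45.6 ≈ 4.6053 half-lives.
Fraction remaining = (1/2)^4.6053 ≈ 0.041084, i.e. 4.1084%.

4.1%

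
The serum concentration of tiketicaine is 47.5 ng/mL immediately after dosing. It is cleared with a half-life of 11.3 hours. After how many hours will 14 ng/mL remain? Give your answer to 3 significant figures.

19.9 hours

Fraction remaining = 14/47.5 ≈ 0.29474.
n = log₂(47.5/14) = ln(3.3929)/ln 2 ≈ 1.7625 half-lives.
t = n × t½ = 1.7625 × 11.3 ≈ 19.916 hours.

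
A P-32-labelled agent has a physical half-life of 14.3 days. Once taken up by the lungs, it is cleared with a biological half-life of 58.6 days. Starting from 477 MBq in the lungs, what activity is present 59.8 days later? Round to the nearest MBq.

13 MBq

1/t_eff = 1/t_phys + 1/t_biol = 1/14.3 + 1/58.6 = 0.086995 per day.
t_eff = 14.3 × 58.6 / (14.3 + 58.6) ≈ 11.495 days.
Remaining = 477 × (1/2)^(59.8/11.495) = 477 × (1/2)^5.2023 ≈ 12.956 MBq.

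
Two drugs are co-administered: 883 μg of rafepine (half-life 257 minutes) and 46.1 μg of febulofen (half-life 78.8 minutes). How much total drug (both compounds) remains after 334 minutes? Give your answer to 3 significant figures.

361 μg

rafepine: 883 × (1/2)^(334/257) = 883 × (1/2)^1.2996 ≈ 358.71 μg.
febulofen: 46.1 × (1/2)^(334/78.8) = 46.1 × (1/2)^4.2386 ≈ 2.4421 μg.
Total = 358.71 + 2.4421 ≈ 361.15 μg.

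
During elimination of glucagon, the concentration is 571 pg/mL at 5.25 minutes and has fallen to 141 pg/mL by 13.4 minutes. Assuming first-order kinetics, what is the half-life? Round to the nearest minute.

4 minutes

Over Δt = 13.4 − 5.25 = 8.15 minutes, the level fell by a factor of 571/141 ≈ 4.0496.
n = log₂(4.0496) ≈ 2.0178 half-lives, so t½ = 8.15/2.0178 ≈ 4.0391 minutes.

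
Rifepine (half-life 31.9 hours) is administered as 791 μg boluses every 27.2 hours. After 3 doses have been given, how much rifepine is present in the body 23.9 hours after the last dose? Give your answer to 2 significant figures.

880 μg

The 3 doses were given 78.3, 51.1, 23.9 hours ago.
Total = 791·(1/2)^(78.3/31.9) + 791·(1/2)^(51.1/31.9) + 791·(1/2)^(23.9/31.9)
      = 144.31 + 260.59 + 470.59 ≈ 875.49 μg.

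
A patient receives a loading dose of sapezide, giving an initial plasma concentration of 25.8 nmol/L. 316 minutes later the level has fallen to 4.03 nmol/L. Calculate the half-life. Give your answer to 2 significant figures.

120 minutes

A/A₀ = 4.03/25.8 ≈ 0.1562.
n = log₂(6.402) ≈ 2.6785 half-lives elapsed in 316 minutes.
t½ = 316/2.6785 ≈ 117.98 minutes.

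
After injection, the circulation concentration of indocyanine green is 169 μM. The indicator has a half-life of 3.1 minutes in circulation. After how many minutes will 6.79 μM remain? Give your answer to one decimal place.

14.4 minutes

Fraction remaining = 6.79/169 ≈ 0.040178.
n = log₂(169/6.79) = ln(24.89)/ln 2 ≈ 4.6375 half-lives.
t = n × t½ = 4.6375 × 3.1 ≈ 14.376 minutes.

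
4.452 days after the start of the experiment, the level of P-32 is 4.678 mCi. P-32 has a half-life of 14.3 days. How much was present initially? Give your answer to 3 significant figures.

5.80 mCi

Number of half-lives elapsed: n = 4.452/14.3 ≈ 0.31133.
A₀ = A × 2^n = 4.678 × 2^0.31133 = 4.678 × 1.2408 ≈ 5.8047 mCi.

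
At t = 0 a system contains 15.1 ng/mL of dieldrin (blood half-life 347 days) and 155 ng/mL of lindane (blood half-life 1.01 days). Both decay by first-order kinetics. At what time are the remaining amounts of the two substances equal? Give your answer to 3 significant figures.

Set 15.1·(1/2)^(t/347) = 155·(1/2)^(t/1.01).
Taking log₂: log₂(15.1/155) = t·(1/347 − 1/1.01).
log₂(0.097419) = -3.3596; 1/347 − 1/1.01 = -0.98722.
t = -3.3596 / -0.98722 ≈ 3.4031 days.

3.40 days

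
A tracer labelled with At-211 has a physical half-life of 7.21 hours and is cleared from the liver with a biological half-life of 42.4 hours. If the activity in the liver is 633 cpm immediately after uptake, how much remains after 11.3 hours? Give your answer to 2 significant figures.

1/t_eff = 1/t_phys + 1/t_biol = 1/7.21 + 1/42.4 = 0.16228 per hour.
t_eff = 7.21 × 42.4 / (7.21 + 42.4) ≈ 6.1621 hours.
Remaining = 633 × (1/2)^(11.3/6.1621) = 633 × (1/2)^1.8338 ≈ 177.57 cpm.

180 cpm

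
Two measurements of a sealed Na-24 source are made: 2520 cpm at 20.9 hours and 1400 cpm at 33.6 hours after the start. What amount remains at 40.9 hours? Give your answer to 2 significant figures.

Over Δt = 33.6 − 20.9 = 12.7 hours, the level fell by a factor of 2520/1400 ≈ 1.8.
n = log₂(1.8) ≈ 0.848 half-lives, so t½ = 12.7/0.848 ≈ 14.976 hours.
From t = 33.6 to t = 40.9: 1400 × (1/2)^((40.9−33.6)/14.976) ≈ 998.61 cpm.

1000 cpm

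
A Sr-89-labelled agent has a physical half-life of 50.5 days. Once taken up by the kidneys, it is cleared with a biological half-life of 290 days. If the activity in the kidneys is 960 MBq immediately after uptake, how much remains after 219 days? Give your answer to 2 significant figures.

1/t_eff = 1/t_phys + 1/t_biol = 1/50.5 + 1/290 = 0.02325 per day.
t_eff = 50.5 × 290 / (50.5 + 290) ≈ 43.01 days.
Remaining = 960 × (1/2)^(219/43.01) = 960 × (1/2)^5.0918 ≈ 28.15 MBq.

28 MBq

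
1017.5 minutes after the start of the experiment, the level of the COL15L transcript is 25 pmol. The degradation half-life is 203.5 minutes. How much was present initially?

800 pmol

Number of half-lives elapsed: n = 1017.5/203.5 ≈ 5.
A₀ = A × 2^n = 25 × 2^5 = 25 × 32 ≈ 800 pmol.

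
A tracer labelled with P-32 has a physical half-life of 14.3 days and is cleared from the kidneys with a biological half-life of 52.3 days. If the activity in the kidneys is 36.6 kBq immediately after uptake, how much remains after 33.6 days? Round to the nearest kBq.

1/t_eff = 1/t_phys + 1/t_biol = 1/14.3 + 1/52.3 = 0.089051 per day.
t_eff = 14.3 × 52.3 / (14.3 + 52.3) ≈ 11.23 days.
Remaining = 36.6 × (1/2)^(33.6/11.23) = 36.6 × (1/2)^2.9921 ≈ 4.6001 kBq.

5 kBq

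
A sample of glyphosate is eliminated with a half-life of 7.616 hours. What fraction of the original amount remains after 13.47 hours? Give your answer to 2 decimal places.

n = 13.47/7.616 ≈ 1.7686 half-lives.
Fraction remaining = (1/2)^1.7686 ≈ 0.29348.

0.29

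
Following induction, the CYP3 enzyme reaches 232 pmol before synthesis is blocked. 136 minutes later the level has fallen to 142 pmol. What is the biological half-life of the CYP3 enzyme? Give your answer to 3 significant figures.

A/A₀ = 142/232 ≈ 0.61207.
n = log₂(1.6338) ≈ 0.70823 half-lives elapsed in 136 minutes.
t½ = 136/0.70823 ≈ 192.03 minutes.

192 minutes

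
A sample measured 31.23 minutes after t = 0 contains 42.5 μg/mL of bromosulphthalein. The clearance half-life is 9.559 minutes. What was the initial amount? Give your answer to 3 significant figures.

409 μg/mL

Number of half-lives elapsed: n = 31.23/9.559 ≈ 3.2671.
A₀ = A × 2^n = 42.5 × 2^3.2671 = 42.5 × 9.6269 ≈ 409.15 μg/mL.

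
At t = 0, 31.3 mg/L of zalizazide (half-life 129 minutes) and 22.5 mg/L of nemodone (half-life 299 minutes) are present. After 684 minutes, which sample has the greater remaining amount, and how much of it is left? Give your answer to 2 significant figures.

zalizazide: 31.3 × (1/2)^5.3023 ≈ 0.7932 mg/L.
nemodone: 22.5 × (1/2)^2.2876 ≈ 4.6083 mg/L.
Nemodone has more remaining, at ≈ 4.6083 mg/L.

nemodone, 4.6 mg/L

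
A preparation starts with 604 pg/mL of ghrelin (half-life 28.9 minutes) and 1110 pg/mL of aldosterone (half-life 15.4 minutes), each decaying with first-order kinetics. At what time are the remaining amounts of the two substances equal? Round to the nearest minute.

Set 604·(1/2)^(t/28.9) = 1110·(1/2)^(t/15.4).
Taking log₂: log₂(604/1110) = t·(1/28.9 − 1/15.4).
log₂(0.54414) = -0.87794; 1/28.9 − 1/15.4 = -0.030333.
t = -0.87794 / -0.030333 ≈ 28.943 minutes.

29 minutes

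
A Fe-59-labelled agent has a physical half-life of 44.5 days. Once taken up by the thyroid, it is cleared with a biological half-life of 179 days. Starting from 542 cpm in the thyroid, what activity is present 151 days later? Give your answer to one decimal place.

28.7 cpm

1/t_eff = 1/t_phys + 1/t_biol = 1/44.5 + 1/179 = 0.028059 per day.
t_eff = 44.5 × 179 / (44.5 + 179) ≈ 35.64 days.
Remaining = 542 × (1/2)^(151/35.64) = 542 × (1/2)^4.2368 ≈ 28.747 cpm.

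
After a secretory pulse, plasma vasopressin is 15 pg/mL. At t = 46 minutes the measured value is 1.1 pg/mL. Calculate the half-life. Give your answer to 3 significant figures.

12.2 minutes

A/A₀ = 1.1/15 ≈ 0.073333.
n = log₂(13.636) ≈ 3.7694 half-lives elapsed in 46 minutes.
t½ = 46/3.7694 ≈ 12.204 minutes.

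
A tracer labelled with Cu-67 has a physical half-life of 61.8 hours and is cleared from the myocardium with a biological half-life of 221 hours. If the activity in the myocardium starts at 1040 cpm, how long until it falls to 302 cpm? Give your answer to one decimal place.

86.2 hours

1/t_eff = 1/t_phys + 1/t_biol = 1/61.8 + 1/221 = 0.020706 per hour.
t_eff = 61.8 × 221 / (61.8 + 221) ≈ 48.295 hours.
n = log₂(1040/302) ≈ 1.784; t = 1.784 × 48.295 ≈ 86.156 hours.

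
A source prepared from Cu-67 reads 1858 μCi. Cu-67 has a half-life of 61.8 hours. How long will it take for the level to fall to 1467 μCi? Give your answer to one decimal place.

Fraction remaining = 1467/1858 ≈ 0.78956.
n = log₂(1858/1467) = ln(1.2665)/ln 2 ≈ 0.34088 half-lives.
t = n × t½ = 0.34088 × 61.8 ≈ 21.066 hours.

21.1 hours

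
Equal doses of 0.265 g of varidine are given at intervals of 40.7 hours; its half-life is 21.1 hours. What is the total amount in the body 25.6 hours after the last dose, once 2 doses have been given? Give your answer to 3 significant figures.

The 2 doses were given 66.3, 25.6 hours ago.
Total = 0.265·(1/2)^(66.3/21.1) + 0.265·(1/2)^(25.6/21.1)
      = 0.030016 + 0.11429 ≈ 0.14431 g.

0.144 g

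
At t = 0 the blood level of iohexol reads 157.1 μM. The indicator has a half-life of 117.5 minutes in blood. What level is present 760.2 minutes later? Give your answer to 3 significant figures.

Number of half-lives: n = 760.2/117.5 ≈ 6.4698.
Remaining = 157.1 × (1/2)^6.4698 = 157.1 × 0.011282 ≈ 1.7725 μM.

1.77 μM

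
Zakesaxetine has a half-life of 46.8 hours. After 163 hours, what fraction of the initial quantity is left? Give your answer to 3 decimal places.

0.089

n = 163/46.8 ≈ 3.4829 half-lives.
Fraction remaining = (1/2)^3.4829 ≈ 0.089442.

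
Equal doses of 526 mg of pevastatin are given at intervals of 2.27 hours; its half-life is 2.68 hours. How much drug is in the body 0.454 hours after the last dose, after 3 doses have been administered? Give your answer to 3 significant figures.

872 mg

The 3 doses were given 4.994, 2.724, 0.454 hours ago.
Total = 526·(1/2)^(4.994/2.68) + 526·(1/2)^(2.724/2.68) + 526·(1/2)^(0.454/2.68)
      = 144.56 + 260.02 + 467.72 ≈ 872.3 mg.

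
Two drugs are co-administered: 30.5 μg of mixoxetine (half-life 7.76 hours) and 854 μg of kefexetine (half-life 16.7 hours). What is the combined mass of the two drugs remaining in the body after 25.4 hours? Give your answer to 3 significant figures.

301 μg

mixoxetine: 30.5 × (1/2)^(25.4/7.76) = 30.5 × (1/2)^3.2732 ≈ 3.1548 μg.
kefexetine: 854 × (1/2)^(25.4/16.7) = 854 × (1/2)^1.521 ≈ 297.58 μg.
Total = 3.1548 + 297.58 ≈ 300.73 μg.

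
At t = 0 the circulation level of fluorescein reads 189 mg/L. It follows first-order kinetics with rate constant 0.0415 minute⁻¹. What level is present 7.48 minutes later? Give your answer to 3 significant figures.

139 mg/L

t½ = ln 2 / k = 0.69315 / 0.0415 ≈ 16.702 minutes.
Number of half-lives: n = 7.48/16.702 ≈ 0.44784.
Remaining = 189 × (1/2)^0.44784 = 189 × 0.73314 ≈ 138.56 mg/L.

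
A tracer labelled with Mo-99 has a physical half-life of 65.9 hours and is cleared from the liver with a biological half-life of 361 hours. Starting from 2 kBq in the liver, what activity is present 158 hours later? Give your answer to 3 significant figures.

1/t_eff = 1/t_phys + 1/t_biol = 1/65.9 + 1/361 = 0.017945 per hour.
t_eff = 65.9 × 361 / (65.9 + 361) ≈ 55.727 hours.
Remaining = 2 × (1/2)^(158/55.727) = 2 × (1/2)^2.8352 ≈ 0.28024 kBq.

0.280 kBq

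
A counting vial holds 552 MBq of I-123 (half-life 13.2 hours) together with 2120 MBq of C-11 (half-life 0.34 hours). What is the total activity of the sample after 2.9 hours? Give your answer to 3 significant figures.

I-123: 552 × (1/2)^(2.9/13.2) = 552 × (1/2)^0.2197 ≈ 474.03 MBq.
C-11: 2120 × (1/2)^(2.9/0.34) = 2120 × (1/2)^8.5294 ≈ 5.7376 MBq.
Total = 474.03 + 5.7376 ≈ 479.77 MBq.

480 MBq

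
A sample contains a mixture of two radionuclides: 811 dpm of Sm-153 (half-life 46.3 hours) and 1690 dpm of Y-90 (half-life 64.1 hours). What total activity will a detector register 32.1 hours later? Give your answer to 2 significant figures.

1700 dpm

Sm-153: 811 × (1/2)^(32.1/46.3) = 811 × (1/2)^0.6933 ≈ 501.55 dpm.
Y-90: 1690 × (1/2)^(32.1/64.1) = 1690 × (1/2)^0.50078 ≈ 1194.4 dpm.
Total = 501.55 + 1194.4 ≈ 1695.9 dpm.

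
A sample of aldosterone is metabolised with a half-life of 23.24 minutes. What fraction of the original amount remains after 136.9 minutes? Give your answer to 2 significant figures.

0.017

n = 136.9/23.24 ≈ 5.8907 half-lives.
Fraction remaining = (1/2)^5.8907 ≈ 0.016855.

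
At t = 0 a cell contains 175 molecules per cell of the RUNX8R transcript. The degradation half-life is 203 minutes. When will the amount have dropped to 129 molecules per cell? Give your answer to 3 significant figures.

Fraction remaining = 129/175 ≈ 0.73714.
n = log₂(175/129) = ln(1.3566)/ln 2 ≈ 0.43998 half-lives.
t = n × t½ = 0.43998 × 203 ≈ 89.317 minutes.

89.3 minutes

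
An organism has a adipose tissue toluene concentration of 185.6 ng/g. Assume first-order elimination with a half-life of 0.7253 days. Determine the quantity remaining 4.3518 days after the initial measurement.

Elapsed time is 6 half-lives (4.3518/0.7253).
Each half-life halves the amount: 185.6 × (1/2)^6 = 185.6/64 = 2.9 ng/g.

2.9 ng/g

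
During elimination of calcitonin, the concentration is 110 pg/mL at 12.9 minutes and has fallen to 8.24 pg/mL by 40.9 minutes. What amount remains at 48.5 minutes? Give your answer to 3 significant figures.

Over Δt = 40.9 − 12.9 = 28 minutes, the level fell by a factor of 110/8.24 ≈ 13.35.
n = log₂(13.35) ≈ 3.7387 half-lives, so t½ = 28/3.7387 ≈ 7.4892 minutes.
From t = 40.9 to t = 48.5: 8.24 × (1/2)^((48.5−40.9)/7.4892) ≈ 4.078 pg/mL.

4.08 pg/mL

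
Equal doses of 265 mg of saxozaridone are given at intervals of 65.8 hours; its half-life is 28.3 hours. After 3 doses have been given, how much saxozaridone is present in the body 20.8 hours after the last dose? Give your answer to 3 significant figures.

197 mg

The 3 doses were given 152.4, 86.6, 20.8 hours ago.
Total = 265·(1/2)^(152.4/28.3) + 265·(1/2)^(86.6/28.3) + 265·(1/2)^(20.8/28.3)
      = 6.3409 + 31.774 + 159.22 ≈ 197.33 mg.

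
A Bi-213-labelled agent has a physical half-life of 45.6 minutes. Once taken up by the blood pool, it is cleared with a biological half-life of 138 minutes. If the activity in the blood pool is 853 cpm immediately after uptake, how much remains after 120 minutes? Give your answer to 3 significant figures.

75.3 cpm

1/t_eff = 1/t_phys + 1/t_biol = 1/45.6 + 1/138 = 0.029176 per minute.
t_eff = 45.6 × 138 / (45.6 + 138) ≈ 34.275 minutes.
Remaining = 853 × (1/2)^(120/34.275) = 853 × (1/2)^3.5011 ≈ 75.335 cpm.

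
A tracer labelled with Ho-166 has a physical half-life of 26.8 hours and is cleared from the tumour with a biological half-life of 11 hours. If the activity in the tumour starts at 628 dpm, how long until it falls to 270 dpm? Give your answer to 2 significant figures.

1/t_eff = 1/t_phys + 1/t_biol = 1/26.8 + 1/11 = 0.12822 per hour.
t_eff = 26.8 × 11 / (26.8 + 11) ≈ 7.7989 hours.
n = log₂(628/270) ≈ 1.2178; t = 1.2178 × 7.7989 ≈ 9.4976 hours.

9.5 hours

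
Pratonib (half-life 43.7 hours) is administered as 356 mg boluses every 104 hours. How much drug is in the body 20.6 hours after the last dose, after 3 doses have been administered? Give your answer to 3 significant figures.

The 3 doses were given 228.6, 124.6, 20.6 hours ago.
Total = 356·(1/2)^(228.6/43.7) + 356·(1/2)^(124.6/43.7) + 356·(1/2)^(20.6/43.7)
      = 9.4782 + 49.333 + 256.77 ≈ 315.58 mg.

316 mg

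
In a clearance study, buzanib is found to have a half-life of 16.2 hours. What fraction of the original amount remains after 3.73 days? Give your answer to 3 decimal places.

0.022

3.73 days = 89.52 hours.
n = 89.52/16.2 ≈ 5.5259 half-lives.
Fraction remaining = (1/2)^5.5259 ≈ 0.021704.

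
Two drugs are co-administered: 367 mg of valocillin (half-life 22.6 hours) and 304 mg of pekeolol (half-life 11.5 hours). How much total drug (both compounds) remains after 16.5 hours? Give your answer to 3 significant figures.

334 mg

valocillin: 367 × (1/2)^(16.5/22.6) = 367 × (1/2)^0.73009 ≈ 221.25 mg.
pekeolol: 304 × (1/2)^(16.5/11.5) = 304 × (1/2)^1.4348 ≈ 112.45 mg.
Total = 221.25 + 112.45 ≈ 333.7 mg.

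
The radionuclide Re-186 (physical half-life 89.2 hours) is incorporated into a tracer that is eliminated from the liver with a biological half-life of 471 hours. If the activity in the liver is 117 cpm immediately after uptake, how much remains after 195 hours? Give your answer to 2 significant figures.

1/t_eff = 1/t_phys + 1/t_biol = 1/89.2 + 1/471 = 0.013334 per hour.
t_eff = 89.2 × 471 / (89.2 + 471) ≈ 74.997 hours.
Remaining = 117 × (1/2)^(195/74.997) = 117 × (1/2)^2.6001 ≈ 19.296 cpm.

19 cpm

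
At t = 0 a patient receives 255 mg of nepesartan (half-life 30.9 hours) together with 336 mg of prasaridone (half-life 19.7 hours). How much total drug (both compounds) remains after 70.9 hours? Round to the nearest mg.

nepesartan: 255 × (1/2)^(70.9/30.9) = 255 × (1/2)^2.2945 ≈ 51.979 mg.
prasaridone: 336 × (1/2)^(70.9/19.7) = 336 × (1/2)^3.599 ≈ 27.729 mg.
Total = 51.979 + 27.729 ≈ 79.708 mg.

80 mg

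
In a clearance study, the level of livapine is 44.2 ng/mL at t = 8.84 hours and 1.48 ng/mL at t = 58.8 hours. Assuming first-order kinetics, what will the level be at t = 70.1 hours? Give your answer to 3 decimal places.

0.686 ng/mL

Over Δt = 58.8 − 8.84 = 49.96 hours, the level fell by a factor of 44.2/1.48 ≈ 29.865.
n = log₂(29.865) ≈ 4.9004 half-lives, so t½ = 49.96/4.9004 ≈ 10.195 hours.
From t = 58.8 to t = 70.1: 1.48 × (1/2)^((70.1−58.8)/10.195) ≈ 0.68645 ng/mL.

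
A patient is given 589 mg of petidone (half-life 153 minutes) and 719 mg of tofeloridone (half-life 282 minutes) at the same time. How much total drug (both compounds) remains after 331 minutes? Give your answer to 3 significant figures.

petidone: 589 × (1/2)^(331/153) = 589 × (1/2)^2.1634 ≈ 131.48 mg.
tofeloridone: 719 × (1/2)^(331/282) = 719 × (1/2)^1.1738 ≈ 318.71 mg.
Total = 131.48 + 318.71 ≈ 450.19 mg.

450 mg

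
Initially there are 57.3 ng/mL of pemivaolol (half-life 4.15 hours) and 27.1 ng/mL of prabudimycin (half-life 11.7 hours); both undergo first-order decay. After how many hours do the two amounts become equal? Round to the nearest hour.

7 hours

Set 57.3·(1/2)^(t/4.15) = 27.1·(1/2)^(t/11.7).
Taking log₂: log₂(57.3/27.1) = t·(1/4.15 − 1/11.7).
log₂(2.1144) = 1.0802; 1/4.15 − 1/11.7 = 0.15549.
t = 1.0802 / 0.15549 ≈ 6.9472 hours.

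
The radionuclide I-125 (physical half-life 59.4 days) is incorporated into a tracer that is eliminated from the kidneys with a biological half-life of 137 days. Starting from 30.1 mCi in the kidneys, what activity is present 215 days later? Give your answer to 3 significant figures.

1/t_eff = 1/t_phys + 1/t_biol = 1/59.4 + 1/137 = 0.024134 per day.
t_eff = 59.4 × 137 / (59.4 + 137) ≈ 41.435 days.
Remaining = 30.1 × (1/2)^(215/41.435) = 30.1 × (1/2)^5.1889 ≈ 0.8252 mCi.

0.825 mCi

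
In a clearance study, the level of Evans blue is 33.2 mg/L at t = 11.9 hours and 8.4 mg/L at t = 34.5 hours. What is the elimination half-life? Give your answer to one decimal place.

Over Δt = 34.5 − 11.9 = 22.6 hours, the level fell by a factor of 33.2/8.4 ≈ 3.9524.
n = log₂(3.9524) ≈ 1.9827 half-lives, so t½ = 22.6/1.9827 ≈ 11.398 hours.

11.4 hours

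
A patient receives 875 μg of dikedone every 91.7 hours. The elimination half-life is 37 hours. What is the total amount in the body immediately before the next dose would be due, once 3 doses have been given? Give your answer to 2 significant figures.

The 3 doses were given 275.1, 183.4, 91.7 hours ago.
Total = 875·(1/2)^(275.1/37) + 875·(1/2)^(183.4/37) + 875·(1/2)^(91.7/37)
      = 5.056 + 28.176 + 157.02 ≈ 190.25 μg.

190 μg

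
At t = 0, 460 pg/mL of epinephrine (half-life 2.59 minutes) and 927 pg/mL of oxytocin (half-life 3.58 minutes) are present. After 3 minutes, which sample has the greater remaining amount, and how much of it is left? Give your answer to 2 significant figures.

oxytocin, 520 pg/mL

epinephrine: 460 × (1/2)^1.1583 ≈ 206.1 pg/mL.
oxytocin: 927 × (1/2)^0.83799 ≈ 518.59 pg/mL.
Oxytocin has more remaining, at ≈ 518.59 pg/mL.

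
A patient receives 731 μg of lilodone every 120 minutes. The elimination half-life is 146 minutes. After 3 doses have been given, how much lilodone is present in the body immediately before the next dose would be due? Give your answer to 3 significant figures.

The 3 doses were given 360, 240, 120 minutes ago.
Total = 731·(1/2)^(360/146) + 731·(1/2)^(240/146) + 731·(1/2)^(120/146)
      = 132.33 + 233.92 + 413.52 ≈ 779.77 μg.

780 μg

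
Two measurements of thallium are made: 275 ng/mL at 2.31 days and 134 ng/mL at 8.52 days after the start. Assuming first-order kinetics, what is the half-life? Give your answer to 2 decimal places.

5.99 days

Over Δt = 8.52 − 2.31 = 6.21 days, the level fell by a factor of 275/134 ≈ 2.0522.
n = log₂(2.0522) ≈ 1.0372 half-lives, so t½ = 6.21/1.0372 ≈ 5.9873 days.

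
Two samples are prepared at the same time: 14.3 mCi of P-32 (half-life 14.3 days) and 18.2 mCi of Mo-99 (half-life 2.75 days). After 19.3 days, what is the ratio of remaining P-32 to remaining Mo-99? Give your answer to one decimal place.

40.0

P-32: 14.3 × (1/2)^(19.3/14.3) = 14.3 × (1/2)^1.3497 ≈ 5.6111 mCi.
Mo-99: 18.2 × (1/2)^(19.3/2.75) = 18.2 × (1/2)^7.0182 ≈ 0.14041 mCi.
Ratio ≈ 5.6111 / 0.14041 ≈ 39.963.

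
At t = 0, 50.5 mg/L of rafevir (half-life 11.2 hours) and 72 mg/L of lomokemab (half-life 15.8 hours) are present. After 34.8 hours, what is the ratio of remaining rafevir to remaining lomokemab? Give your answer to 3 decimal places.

rafevir: 50.5 × (1/2)^(34.8/11.2) = 50.5 × (1/2)^3.1071 ≈ 5.8607 mg/L.
lomokemab: 72 × (1/2)^(34.8/15.8) = 72 × (1/2)^2.2025 ≈ 15.642 mg/L.
Ratio ≈ 5.8607 / 15.642 ≈ 0.37467.

0.375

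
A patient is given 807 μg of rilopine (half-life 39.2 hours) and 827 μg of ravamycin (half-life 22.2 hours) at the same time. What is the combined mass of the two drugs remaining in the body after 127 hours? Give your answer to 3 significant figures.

rilopine: 807 × (1/2)^(127/39.2) = 807 × (1/2)^3.2398 ≈ 85.428 μg.
ravamycin: 827 × (1/2)^(127/22.2) = 827 × (1/2)^5.7207 ≈ 15.682 μg.
Total = 85.428 + 15.682 ≈ 101.11 μg.

101 μg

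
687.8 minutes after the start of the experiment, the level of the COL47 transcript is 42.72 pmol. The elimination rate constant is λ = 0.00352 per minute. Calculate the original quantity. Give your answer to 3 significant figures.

481 pmol

t½ = ln 2 / λ = 0.69315 / 0.00352 ≈ 196.92 minutes.
Number of half-lives elapsed: n = 687.8/196.92 ≈ 3.4928.
A₀ = A × 2^n = 42.72 × 2^3.4928 = 42.72 × 11.258 ≈ 480.93 pmol.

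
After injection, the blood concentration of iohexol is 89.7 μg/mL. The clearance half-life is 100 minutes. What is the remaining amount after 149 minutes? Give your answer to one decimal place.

Number of half-lives: n = 149/100 ≈ 1.49.
Remaining = 89.7 × (1/2)^1.49 = 89.7 × 0.35601 ≈ 31.934 μg/mL.

31.9 μg/mL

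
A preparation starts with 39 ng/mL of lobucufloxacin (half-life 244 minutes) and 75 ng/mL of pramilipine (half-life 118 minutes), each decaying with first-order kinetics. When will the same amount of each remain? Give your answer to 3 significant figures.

Set 39·(1/2)^(t/244) = 75·(1/2)^(t/118).
Taking log₂: log₂(39/75) = t·(1/244 − 1/118).
log₂(0.52) = -0.94342; 1/244 − 1/118 = -0.0043762.
t = -0.94342 / -0.0043762 ≈ 215.58 minutes.

216 minutes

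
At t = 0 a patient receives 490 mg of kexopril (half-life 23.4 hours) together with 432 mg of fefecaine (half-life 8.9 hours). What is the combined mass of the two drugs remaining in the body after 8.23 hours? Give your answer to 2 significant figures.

kexopril: 490 × (1/2)^(8.23/23.4) = 490 × (1/2)^0.35171 ≈ 383.99 mg.
fefecaine: 432 × (1/2)^(8.23/8.9) = 432 × (1/2)^0.92472 ≈ 227.57 mg.
Total = 383.99 + 227.57 ≈ 611.56 mg.

610 mg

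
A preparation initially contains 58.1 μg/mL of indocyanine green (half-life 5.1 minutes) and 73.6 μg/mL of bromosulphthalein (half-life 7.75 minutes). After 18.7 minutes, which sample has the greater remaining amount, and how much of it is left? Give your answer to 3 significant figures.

bromosulphthalein, 13.8 μg/mL

indocyanine green: 58.1 × (1/2)^3.6667 ≈ 4.5751 μg/mL.
bromosulphthalein: 73.6 × (1/2)^2.4129 ≈ 13.82 μg/mL.
Bromosulphthalein has more remaining, at ≈ 13.82 μg/mL.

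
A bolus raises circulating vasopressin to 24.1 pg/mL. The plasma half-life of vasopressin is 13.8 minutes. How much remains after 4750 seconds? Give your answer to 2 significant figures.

0.45 pg/mL

Convert the elapsed time: 4750 seconds = 79.1667 minutes.
Number of half-lives: n = 79.1667/13.8 ≈ 5.7367.
Remaining = 24.1 × (1/2)^5.7367 = 24.1 × 0.018753 ≈ 0.45195 pg/mL.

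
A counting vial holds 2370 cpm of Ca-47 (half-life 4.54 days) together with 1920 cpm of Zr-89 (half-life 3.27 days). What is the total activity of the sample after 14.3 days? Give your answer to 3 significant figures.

Ca-47: 2370 × (1/2)^(14.3/4.54) = 2370 × (1/2)^3.1498 ≈ 267.04 cpm.
Zr-89: 1920 × (1/2)^(14.3/3.27) = 1920 × (1/2)^4.3731 ≈ 92.655 cpm.
Total = 267.04 + 92.655 ≈ 359.69 cpm.

360 cpm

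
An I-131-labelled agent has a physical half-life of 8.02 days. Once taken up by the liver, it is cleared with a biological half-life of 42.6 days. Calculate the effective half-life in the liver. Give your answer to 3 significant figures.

6.75 days

1/t_eff = 1/t_phys + 1/t_biol = 1/8.02 + 1/42.6 = 0.14816 per day.
t_eff = 8.02 × 42.6 / (8.02 + 42.6) ≈ 6.7493 days.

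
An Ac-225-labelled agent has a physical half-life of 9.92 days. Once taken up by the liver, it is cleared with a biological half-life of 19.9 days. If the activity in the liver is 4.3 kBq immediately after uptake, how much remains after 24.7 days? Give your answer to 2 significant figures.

0.32 kBq

1/t_eff = 1/t_phys + 1/t_biol = 1/9.92 + 1/19.9 = 0.15106 per day.
t_eff = 9.92 × 19.9 / (9.92 + 19.9) ≈ 6.62 days.
Remaining = 4.3 × (1/2)^(24.7/6.62) = 4.3 × (1/2)^3.7311 ≈ 0.32381 kBq.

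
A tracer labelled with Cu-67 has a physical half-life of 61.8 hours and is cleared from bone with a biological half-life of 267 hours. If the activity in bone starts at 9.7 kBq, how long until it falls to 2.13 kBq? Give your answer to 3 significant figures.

110 hours

1/t_eff = 1/t_phys + 1/t_biol = 1/61.8 + 1/267 = 0.019927 per hour.
t_eff = 61.8 × 267 / (61.8 + 267) ≈ 50.184 hours.
n = log₂(9.7/2.13) ≈ 2.1871; t = 2.1871 × 50.184 ≈ 109.76 hours.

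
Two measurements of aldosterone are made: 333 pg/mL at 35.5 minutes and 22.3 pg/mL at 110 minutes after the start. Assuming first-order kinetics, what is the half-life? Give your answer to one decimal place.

19.1 minutes

Over Δt = 110 − 35.5 = 74.5 minutes, the level fell by a factor of 333/22.3 ≈ 14.933.
n = log₂(14.933) ≈ 3.9004 half-lives, so t½ = 74.5/3.9004 ≈ 19.101 minutes.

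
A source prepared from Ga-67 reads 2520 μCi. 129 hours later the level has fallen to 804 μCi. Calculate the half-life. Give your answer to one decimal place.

78.3 hours

A/A₀ = 804/2520 ≈ 0.31905.
n = log₂(3.1343) ≈ 1.6482 half-lives elapsed in 129 hours.
t½ = 129/1.6482 ≈ 78.269 hours.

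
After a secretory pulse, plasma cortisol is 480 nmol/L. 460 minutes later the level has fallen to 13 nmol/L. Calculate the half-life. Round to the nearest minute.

88 minutes

A/A₀ = 13/480 ≈ 0.027083.
n = log₂(36.923) ≈ 5.2065 half-lives elapsed in 460 minutes.
t½ = 460/5.2065 ≈ 88.352 minutes.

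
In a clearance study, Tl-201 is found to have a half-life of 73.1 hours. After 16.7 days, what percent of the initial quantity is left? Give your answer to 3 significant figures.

2.24%

16.7 days = 400.8 hours.
n = 400.8/73.1 ≈ 5.4829 half-lives.
Fraction remaining = (1/2)^5.4829 ≈ 0.022361, i.e. 2.2361%.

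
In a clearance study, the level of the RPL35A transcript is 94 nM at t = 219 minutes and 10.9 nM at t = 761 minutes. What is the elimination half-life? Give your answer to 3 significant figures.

Over Δt = 761 − 219 = 542 minutes, the level fell by a factor of 94/10.9 ≈ 8.6239.
n = log₂(8.6239) ≈ 3.1083 half-lives, so t½ = 542/3.1083 ≈ 174.37 minutes.

174 minutes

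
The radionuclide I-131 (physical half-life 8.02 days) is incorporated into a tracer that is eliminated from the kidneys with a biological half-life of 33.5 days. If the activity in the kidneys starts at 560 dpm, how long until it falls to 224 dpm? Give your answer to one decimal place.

1/t_eff = 1/t_phys + 1/t_biol = 1/8.02 + 1/33.5 = 0.15454 per day.
t_eff = 8.02 × 33.5 / (8.02 + 33.5) ≈ 6.4709 days.
n = log₂(560/224) ≈ 1.3219; t = 1.3219 × 6.4709 ≈ 8.554 days.

8.6 days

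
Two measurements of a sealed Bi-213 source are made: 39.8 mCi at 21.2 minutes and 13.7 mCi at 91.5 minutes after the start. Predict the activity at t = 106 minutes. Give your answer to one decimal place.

Over Δt = 91.5 − 21.2 = 70.3 minutes, the level fell by a factor of 39.8/13.7 ≈ 2.9051.
n = log₂(2.9051) ≈ 1.5386 half-lives, so t½ = 70.3/1.5386 ≈ 45.691 minutes.
From t = 91.5 to t = 106: 13.7 × (1/2)^((106−91.5)/45.691) ≈ 10.995 mCi.

11.0 mCi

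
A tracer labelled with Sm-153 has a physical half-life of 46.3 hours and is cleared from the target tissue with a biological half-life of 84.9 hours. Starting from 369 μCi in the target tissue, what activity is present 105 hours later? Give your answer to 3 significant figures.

1/t_eff = 1/t_phys + 1/t_biol = 1/46.3 + 1/84.9 = 0.033377 per hour.
t_eff = 46.3 × 84.9 / (46.3 + 84.9) ≈ 29.961 hours.
Remaining = 369 × (1/2)^(105/29.961) = 369 × (1/2)^3.5046 ≈ 32.512 μCi.

32.5 μCi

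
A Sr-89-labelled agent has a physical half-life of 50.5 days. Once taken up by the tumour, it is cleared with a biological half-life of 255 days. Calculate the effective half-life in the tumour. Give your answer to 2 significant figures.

42 days

1/t_eff = 1/t_phys + 1/t_biol = 1/50.5 + 1/255 = 0.023724 per day.
t_eff = 50.5 × 255 / (50.5 + 255) ≈ 42.152 days.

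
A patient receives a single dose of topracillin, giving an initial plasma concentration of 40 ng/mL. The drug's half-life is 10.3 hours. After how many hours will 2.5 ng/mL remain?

41.2 hours

2.5/40 = 1/16, so 4 half-lives have elapsed.
t = 4 × 10.3 = 41.2 hours.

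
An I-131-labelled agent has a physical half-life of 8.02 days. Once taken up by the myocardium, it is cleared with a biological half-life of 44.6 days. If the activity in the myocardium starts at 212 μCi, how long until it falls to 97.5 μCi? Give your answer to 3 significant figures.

7.62 days

1/t_eff = 1/t_phys + 1/t_biol = 1/8.02 + 1/44.6 = 0.14711 per day.
t_eff = 8.02 × 44.6 / (8.02 + 44.6) ≈ 6.7976 days.
n = log₂(212/97.5) ≈ 1.1206; t = 1.1206 × 6.7976 ≈ 7.6174 days.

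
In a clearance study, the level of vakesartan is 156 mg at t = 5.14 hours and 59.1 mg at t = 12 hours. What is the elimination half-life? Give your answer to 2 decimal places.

4.90 hours

Over Δt = 12 − 5.14 = 6.86 hours, the level fell by a factor of 156/59.1 ≈ 2.6396.
n = log₂(2.6396) ≈ 1.4003 half-lives, so t½ = 6.86/1.4003 ≈ 4.8989 hours.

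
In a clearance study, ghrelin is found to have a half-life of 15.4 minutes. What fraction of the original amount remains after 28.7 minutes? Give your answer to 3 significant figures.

n = 28.7/15.4 ≈ 1.8636 half-lives.
Fraction remaining = (1/2)^1.8636 ≈ 0.27478.

0.275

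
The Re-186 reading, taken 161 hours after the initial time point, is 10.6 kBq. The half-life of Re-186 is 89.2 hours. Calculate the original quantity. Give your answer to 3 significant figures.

37.0 kBq

Number of half-lives elapsed: n = 161/89.2 ≈ 1.8049.
A₀ = A × 2^n = 10.6 × 2^1.8049 = 10.6 × 3.4941 ≈ 37.038 kBq.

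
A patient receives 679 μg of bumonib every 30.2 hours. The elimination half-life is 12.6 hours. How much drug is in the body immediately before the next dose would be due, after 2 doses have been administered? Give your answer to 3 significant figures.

153 μg

The 2 doses were given 60.4, 30.2 hours ago.
Total = 679·(1/2)^(60.4/12.6) + 679·(1/2)^(30.2/12.6)
      = 24.481 + 128.93 ≈ 153.41 μg.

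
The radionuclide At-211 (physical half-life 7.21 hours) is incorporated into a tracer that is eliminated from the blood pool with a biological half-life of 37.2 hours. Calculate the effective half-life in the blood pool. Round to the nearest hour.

6 hours

1/t_eff = 1/t_phys + 1/t_biol = 1/7.21 + 1/37.2 = 0.16558 per hour.
t_eff = 7.21 × 37.2 / (7.21 + 37.2) ≈ 6.0395 hours.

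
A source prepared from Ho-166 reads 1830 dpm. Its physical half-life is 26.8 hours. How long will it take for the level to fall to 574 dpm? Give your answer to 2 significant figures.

Fraction remaining = 574/1830 ≈ 0.31366.
n = log₂(1830/574) = ln(3.1882)/ln 2 ≈ 1.6727 half-lives.
t = n × t½ = 1.6727 × 26.8 ≈ 44.829 hours.

45 hours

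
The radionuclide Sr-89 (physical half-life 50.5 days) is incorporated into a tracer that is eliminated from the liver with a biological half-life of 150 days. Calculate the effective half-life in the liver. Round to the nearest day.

38 days

1/t_eff = 1/t_phys + 1/t_biol = 1/50.5 + 1/150 = 0.026469 per day.
t_eff = 50.5 × 150 / (50.5 + 150) ≈ 37.781 days.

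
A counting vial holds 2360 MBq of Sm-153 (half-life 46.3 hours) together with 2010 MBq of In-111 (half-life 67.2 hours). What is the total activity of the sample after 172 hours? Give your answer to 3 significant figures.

521 MBq

Sm-153: 2360 × (1/2)^(172/46.3) = 2360 × (1/2)^3.7149 ≈ 179.73 MBq.
In-111: 2010 × (1/2)^(172/67.2) = 2010 × (1/2)^2.5595 ≈ 340.96 MBq.
Total = 179.73 + 340.96 ≈ 520.69 MBq.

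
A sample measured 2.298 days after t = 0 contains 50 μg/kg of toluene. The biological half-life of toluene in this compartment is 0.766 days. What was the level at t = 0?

Number of half-lives elapsed: n = 2.298/0.766 ≈ 3.
A₀ = A × 2^n = 50 × 2^3 = 50 × 8 ≈ 400 μg/kg.

400 μg/kg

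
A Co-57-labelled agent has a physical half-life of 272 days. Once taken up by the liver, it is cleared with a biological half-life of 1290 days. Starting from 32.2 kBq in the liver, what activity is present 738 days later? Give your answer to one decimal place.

3.3 kBq

1/t_eff = 1/t_phys + 1/t_biol = 1/272 + 1/1290 = 0.0044517 per day.
t_eff = 272 × 1290 / (272 + 1290) ≈ 224.64 days.
Remaining = 32.2 × (1/2)^(738/224.64) = 32.2 × (1/2)^3.2853 ≈ 3.3027 kBq.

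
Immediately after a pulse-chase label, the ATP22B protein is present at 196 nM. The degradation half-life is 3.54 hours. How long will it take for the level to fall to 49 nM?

49/196 = 1/4, so 2 half-lives have elapsed.
t = 2 × 3.54 = 7.08 hours.

7.08 hours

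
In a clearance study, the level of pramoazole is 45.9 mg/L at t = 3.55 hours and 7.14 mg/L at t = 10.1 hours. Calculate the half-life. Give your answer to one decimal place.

Over Δt = 10.1 − 3.55 = 6.55 hours, the level fell by a factor of 45.9/7.14 ≈ 6.4286.
n = log₂(6.4286) ≈ 2.6845 half-lives, so t½ = 6.55/2.6845 ≈ 2.4399 hours.

2.4 hours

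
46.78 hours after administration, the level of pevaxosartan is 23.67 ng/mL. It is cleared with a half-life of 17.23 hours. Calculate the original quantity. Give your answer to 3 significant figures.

Number of half-lives elapsed: n = 46.78/17.23 ≈ 2.715.
A₀ = A × 2^n = 23.67 × 2^2.715 = 23.67 × 6.5661 ≈ 155.42 ng/mL.

155 ng/mL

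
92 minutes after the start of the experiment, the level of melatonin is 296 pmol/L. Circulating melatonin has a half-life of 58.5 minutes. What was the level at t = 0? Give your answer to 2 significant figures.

880 pmol/L

Number of half-lives elapsed: n = 92/58.5 ≈ 1.5726.
A₀ = A × 2^n = 296 × 2^1.5726 = 296 × 2.9745 ≈ 880.45 pmol/L.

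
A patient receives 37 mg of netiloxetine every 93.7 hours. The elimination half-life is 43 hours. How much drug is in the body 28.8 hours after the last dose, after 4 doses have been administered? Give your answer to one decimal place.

29.8 mg

The 4 doses were given 309.9, 216.2, 122.5, 28.8 hours ago.
Total = 37·(1/2)^(309.9/43) + 37·(1/2)^(216.2/43) + 37·(1/2)^(122.5/43) + 37·(1/2)^(28.8/43)
      = 0.25043 + 1.1341 + 5.1359 + 23.258 ≈ 29.779 mg.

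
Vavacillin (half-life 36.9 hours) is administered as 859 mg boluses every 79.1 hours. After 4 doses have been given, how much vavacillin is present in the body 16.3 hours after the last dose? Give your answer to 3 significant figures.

815 mg

The 4 doses were given 253.6, 174.5, 95.4, 16.3 hours ago.
Total = 859·(1/2)^(253.6/36.9) + 859·(1/2)^(174.5/36.9) + 859·(1/2)^(95.4/36.9) + 859·(1/2)^(16.3/36.9)
      = 7.3304 + 32.391 + 143.13 + 632.44 ≈ 815.29 mg.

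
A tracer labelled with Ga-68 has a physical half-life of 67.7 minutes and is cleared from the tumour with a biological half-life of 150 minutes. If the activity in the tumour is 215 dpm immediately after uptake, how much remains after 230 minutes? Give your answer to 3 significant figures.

1/t_eff = 1/t_phys + 1/t_biol = 1/67.7 + 1/150 = 0.021438 per minute.
t_eff = 67.7 × 150 / (67.7 + 150) ≈ 46.647 minutes.
Remaining = 215 × (1/2)^(230/46.647) = 215 × (1/2)^4.9307 ≈ 7.0495 dpm.

7.05 dpm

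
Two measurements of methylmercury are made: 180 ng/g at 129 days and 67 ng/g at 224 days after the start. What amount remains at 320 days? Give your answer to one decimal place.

Over Δt = 224 − 129 = 95 days, the level fell by a factor of 180/67 ≈ 2.6866.
n = log₂(2.6866) ≈ 1.4258 half-lives, so t½ = 95/1.4258 ≈ 66.631 days.
From t = 224 to t = 320: 67 × (1/2)^((320−224)/66.631) ≈ 24.681 ng/g.

24.7 ng/g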